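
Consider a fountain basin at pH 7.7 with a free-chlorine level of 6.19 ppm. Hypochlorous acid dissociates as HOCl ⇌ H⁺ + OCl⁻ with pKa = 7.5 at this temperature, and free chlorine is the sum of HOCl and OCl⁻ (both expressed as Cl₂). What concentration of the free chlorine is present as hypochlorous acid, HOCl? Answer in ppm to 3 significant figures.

[OCl⁻]/[HOCl] = 10^(pH − pKa) = 10^(7.7 − 7.5) = 10^0.20 = 1.585.
Fraction as HOCl = 1 / (1 + 1.585) = 0.3869.
HOCl = 0.3869 × 6.19 ppm = 2.395 ppm.

2.39 ppm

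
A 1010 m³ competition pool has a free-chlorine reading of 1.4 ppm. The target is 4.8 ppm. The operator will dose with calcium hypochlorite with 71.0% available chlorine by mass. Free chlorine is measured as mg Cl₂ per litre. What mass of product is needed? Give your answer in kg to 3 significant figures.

4.84 kg

Volume: 1010 m³ = 1,010,000 L.
Chlorine deficit: 4.8 − 1.4 = 3.4 ppm = 3.4 mg/L as Cl₂.
Cl₂ equivalent needed: 3.4 mg/L × 1,010,000 L = 3,434,000 mg = 3434 g.
Product at 71.0% available chlorine: 3434 / 0.71 = 4837 g.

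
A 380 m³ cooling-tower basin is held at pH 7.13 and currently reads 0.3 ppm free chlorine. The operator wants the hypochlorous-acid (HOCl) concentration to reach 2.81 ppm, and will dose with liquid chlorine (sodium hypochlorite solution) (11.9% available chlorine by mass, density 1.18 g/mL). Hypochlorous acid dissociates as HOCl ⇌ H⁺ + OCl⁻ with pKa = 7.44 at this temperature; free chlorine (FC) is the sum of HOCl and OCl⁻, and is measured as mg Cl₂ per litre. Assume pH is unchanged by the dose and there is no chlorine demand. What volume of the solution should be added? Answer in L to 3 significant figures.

10.5 L

Volume: 380 m³ = 380,000 L.
[OCl⁻]/[HOCl] = 10^(pH − pKa) = 10^(7.13 − 7.44) = 0.4898; fraction as HOCl = 1/(1 + 0.4898) = 0.6712.
Free chlorine required for 2.81 ppm HOCl: 2.81 / 0.6712 = 4.186 ppm.
FC to add: 4.186 − 0.3 = 3.886 mg/L as Cl₂.
Cl₂ equivalent: 3.886 mg/L × 380,000 L = 1477 g.
Product at 11.9% available Cl: 1477 / 0.119 = 12,410 g.
Volume: 12,410 g ÷ 1.18 g/mL = 10,520 mL.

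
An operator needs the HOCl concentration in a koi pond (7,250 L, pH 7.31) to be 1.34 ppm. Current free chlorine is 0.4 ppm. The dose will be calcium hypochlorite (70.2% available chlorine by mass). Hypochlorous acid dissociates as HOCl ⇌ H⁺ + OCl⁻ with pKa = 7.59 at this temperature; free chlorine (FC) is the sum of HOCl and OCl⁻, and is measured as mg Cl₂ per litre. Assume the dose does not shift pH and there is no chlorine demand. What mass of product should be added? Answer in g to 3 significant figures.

17.0 g

[OCl⁻]/[HOCl] = 10^(pH − pKa) = 10^(7.31 − 7.59) = 0.5248; fraction as HOCl = 1/(1 + 0.5248) = 0.6558.
Free chlorine required for 1.34 ppm HOCl: 1.34 / 0.6558 = 2.043 ppm.
FC to add: 2.043 − 0.4 = 1.643 mg/L as Cl₂.
Cl₂ equivalent: 1.643 mg/L × 7,250 L = 11.91 g.
Product at 70.2% available Cl: 11.91 / 0.702 = 16.97 g.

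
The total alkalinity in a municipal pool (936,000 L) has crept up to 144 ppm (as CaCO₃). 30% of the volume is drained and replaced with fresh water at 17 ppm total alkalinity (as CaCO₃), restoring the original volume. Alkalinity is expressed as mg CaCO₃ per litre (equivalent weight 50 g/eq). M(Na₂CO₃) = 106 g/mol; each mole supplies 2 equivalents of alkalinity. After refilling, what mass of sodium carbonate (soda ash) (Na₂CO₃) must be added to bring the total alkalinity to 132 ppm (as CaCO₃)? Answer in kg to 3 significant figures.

25.9 kg

After draining 30% and refilling: 144 × 0.70 + 17 × 0.30 = 105.9 ppm.
Deficit to target: 132 − 105.9 = 26.1 mg/L.
As CaCO₃: 26.1 mg/L × 936,000 L = 24,430 g; ÷ 50 g/eq ÷ 2 = 244.3 mol Na₂CO₃.
Mass: 244.3 × 106 = 25,900 g.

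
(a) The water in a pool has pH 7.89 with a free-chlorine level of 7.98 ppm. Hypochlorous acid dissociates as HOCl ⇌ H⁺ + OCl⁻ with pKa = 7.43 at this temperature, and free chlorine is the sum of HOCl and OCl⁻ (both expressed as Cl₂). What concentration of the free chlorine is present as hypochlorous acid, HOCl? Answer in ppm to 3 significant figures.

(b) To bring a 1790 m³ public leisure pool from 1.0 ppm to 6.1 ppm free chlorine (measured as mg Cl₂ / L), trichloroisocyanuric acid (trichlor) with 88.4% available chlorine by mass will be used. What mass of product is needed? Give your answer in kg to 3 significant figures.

(a) 2.05 ppm; (b) 10.3 kg

(a) [OCl⁻]/[HOCl] = 10^(pH − pKa) = 10^(7.89 − 7.43) = 10^0.46 = 2.884.
(a) Fraction as HOCl = 1 / (1 + 2.884) = 0.2575.
(a) HOCl = 0.2575 × 7.98 ppm = 2.055 ppm.

(b) Volume: 1790 m³ = 1,790,000 L.
(b) Chlorine deficit: 6.1 − 1.0 = 5.1 ppm = 5.1 mg/L as Cl₂.
(b) Cl₂ equivalent needed: 5.1 mg/L × 1,790,000 L = 9,129,000 mg = 9129 g.
(b) Product at 88.4% available chlorine: 9129 / 0.884 = 10,330 g.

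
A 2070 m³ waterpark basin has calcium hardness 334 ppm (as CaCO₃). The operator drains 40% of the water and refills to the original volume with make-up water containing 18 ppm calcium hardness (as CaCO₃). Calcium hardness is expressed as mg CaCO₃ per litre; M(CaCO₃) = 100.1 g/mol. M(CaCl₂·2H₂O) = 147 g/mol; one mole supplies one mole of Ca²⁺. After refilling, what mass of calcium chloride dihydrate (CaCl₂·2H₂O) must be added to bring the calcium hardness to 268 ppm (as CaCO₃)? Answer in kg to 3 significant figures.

Volume: 2070 m³ = 2,070,000 L.
After draining 40% and refilling: 334 × 0.60 + 18 × 0.40 = 207.6 ppm.
Deficit to target: 268 − 207.6 = 60.4 mg/L.
As CaCO₃: 60.4 mg/L × 2,070,000 L = 125,000 g; ÷ 100.1 = 1249 mol Ca²⁺.
Mass: 1249 × 147 = 183,600 g.

184 kg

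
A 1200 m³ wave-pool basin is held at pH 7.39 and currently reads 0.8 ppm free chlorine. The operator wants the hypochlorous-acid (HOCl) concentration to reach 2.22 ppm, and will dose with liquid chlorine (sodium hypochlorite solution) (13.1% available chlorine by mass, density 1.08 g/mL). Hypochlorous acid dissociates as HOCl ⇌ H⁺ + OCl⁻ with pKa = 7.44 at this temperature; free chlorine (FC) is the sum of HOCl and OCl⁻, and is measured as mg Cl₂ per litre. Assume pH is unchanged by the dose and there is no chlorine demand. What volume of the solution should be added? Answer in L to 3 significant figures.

Volume: 1200 m³ = 1,200,000 L.
[OCl⁻]/[HOCl] = 10^(pH − pKa) = 10^(7.39 − 7.44) = 0.8913; fraction as HOCl = 1/(1 + 0.8913) = 0.5288.
Free chlorine required for 2.22 ppm HOCl: 2.22 / 0.5288 = 4.199 ppm.
FC to add: 4.199 − 0.8 = 3.399 mg/L as Cl₂.
Cl₂ equivalent: 3.399 mg/L × 1,200,000 L = 4078 g.
Product at 13.1% available Cl: 4078 / 0.131 = 31,130 g.
Volume: 31,130 g ÷ 1.08 g/mL = 28,830 mL.

28.8 L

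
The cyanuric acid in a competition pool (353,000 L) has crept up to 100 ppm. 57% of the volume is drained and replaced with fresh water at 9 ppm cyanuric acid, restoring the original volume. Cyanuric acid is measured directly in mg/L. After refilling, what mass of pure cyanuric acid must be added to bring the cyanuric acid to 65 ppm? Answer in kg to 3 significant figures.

5.96 kg

After draining 57% and refilling: 100 × 0.43 + 9 × 0.57 = 48.13 ppm.
Deficit to target: 65 − 48.13 = 16.87 mg/L.
Mass: 16.87 mg/L × 353,000 L = 5955 g cyanuric acid.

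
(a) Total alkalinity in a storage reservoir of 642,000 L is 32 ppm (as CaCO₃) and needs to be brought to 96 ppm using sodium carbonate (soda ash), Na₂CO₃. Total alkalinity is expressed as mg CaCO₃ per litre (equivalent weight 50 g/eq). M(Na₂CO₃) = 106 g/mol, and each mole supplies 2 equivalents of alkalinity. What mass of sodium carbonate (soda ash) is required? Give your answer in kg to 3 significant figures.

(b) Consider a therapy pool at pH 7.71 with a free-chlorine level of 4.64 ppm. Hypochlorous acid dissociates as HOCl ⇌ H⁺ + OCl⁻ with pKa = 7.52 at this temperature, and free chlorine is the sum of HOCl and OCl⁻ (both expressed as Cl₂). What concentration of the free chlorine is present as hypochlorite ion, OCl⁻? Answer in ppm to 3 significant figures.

(a) 43.6 kg; (b) 2.82 ppm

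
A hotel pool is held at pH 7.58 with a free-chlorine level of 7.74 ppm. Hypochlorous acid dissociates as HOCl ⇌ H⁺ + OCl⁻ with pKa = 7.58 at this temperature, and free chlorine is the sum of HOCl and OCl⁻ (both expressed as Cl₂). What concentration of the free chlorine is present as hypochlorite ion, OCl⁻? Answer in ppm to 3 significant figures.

3.87 ppm

[OCl⁻]/[HOCl] = 10^(pH − pKa) = 10^(7.58 − 7.58) = 10^0.00 = 1.
Fraction as HOCl = 1 / (1 + 1) = 0.5.
OCl⁻ = (1 − 0.5) × 7.74 ppm = 3.87 ppm.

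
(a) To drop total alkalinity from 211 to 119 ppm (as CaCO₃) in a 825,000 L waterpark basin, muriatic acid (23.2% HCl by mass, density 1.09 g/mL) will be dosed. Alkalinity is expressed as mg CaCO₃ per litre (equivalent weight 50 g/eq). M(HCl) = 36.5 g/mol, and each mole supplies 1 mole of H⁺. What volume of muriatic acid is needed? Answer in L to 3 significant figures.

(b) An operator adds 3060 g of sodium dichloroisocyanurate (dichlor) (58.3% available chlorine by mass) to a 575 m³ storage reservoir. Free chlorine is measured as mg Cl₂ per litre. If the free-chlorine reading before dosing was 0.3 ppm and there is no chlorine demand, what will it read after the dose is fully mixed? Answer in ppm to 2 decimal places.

(a) 219 L; (b) 3.40 ppm

(a) Alkalinity to neutralize: (211 − 119) = 92 mg/L as CaCO₃ × 825,000 L = 75,900 g as CaCO₃.
(a) Equivalents of H⁺ required: 75,900 ÷ 50 g/eq = 1518 eq = 1518 mol HCl.
(a) Mass of HCl: 1518 × 36.5 = 55,410 g.
(a) Mass of 23.2% solution: 55,410 / 0.232 = 238,800 g.
(a) Volume: 238,800 g ÷ 1.09 g/mL = 219,100 mL.

(b) Volume: 575 m³ = 575,000 L.
(b) Available chlorine delivered: 3060 g × 0.583 = 1784 g as Cl₂.
(b) Concentration rise: 1784 g / 575,000 L = 3.103 mg/L = 3.10 ppm.
(b) Final FC: 0.3 + 3.10 = 3.40 ppm.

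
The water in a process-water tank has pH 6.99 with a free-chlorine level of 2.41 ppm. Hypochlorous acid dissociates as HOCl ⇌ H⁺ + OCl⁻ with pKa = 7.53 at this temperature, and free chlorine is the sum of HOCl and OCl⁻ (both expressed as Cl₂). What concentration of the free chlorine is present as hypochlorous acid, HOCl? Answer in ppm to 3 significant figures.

[OCl⁻]/[HOCl] = 10^(pH − pKa) = 10^(6.99 − 7.53) = 10^-0.54 = 0.2884.
Fraction as HOCl = 1 / (1 + 0.2884) = 0.7762.
HOCl = 0.7762 × 2.41 ppm = 1.871 ppm.

1.87 ppm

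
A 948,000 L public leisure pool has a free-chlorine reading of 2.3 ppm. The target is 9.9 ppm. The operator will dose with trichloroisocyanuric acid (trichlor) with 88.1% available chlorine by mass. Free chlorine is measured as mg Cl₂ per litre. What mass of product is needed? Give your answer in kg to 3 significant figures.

Chlorine deficit: 9.9 − 2.3 = 7.6 ppm = 7.6 mg/L as Cl₂.
Cl₂ equivalent needed: 7.6 mg/L × 948,000 L = 7,205,000 mg = 7205 g.
Product at 88.1% available chlorine: 7205 / 0.881 = 8178 g.

8.18 kg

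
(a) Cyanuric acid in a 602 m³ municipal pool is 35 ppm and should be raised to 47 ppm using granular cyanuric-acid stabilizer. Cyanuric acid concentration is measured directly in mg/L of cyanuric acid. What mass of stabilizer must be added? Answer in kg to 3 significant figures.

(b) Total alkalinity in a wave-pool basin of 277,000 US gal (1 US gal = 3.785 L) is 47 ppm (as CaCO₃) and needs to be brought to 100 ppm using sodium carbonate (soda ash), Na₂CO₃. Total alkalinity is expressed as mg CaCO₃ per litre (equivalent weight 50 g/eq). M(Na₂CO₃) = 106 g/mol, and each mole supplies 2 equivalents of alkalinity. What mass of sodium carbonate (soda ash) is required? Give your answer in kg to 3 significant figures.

(a) Volume: 602 m³ = 602,000 L.
(a) CYA to add: (47 − 35) = 12 mg/L × 602,000 L = 7224 g cyanuric acid.

(b) Volume: 277,000 US gal × 3.785 L/gal = 1,048,445 L.
(b) Alkalinity to add: (100 − 47) = 53 mg/L as CaCO₃ × 1,048,445 L = 55,570 g as CaCO₃.
(b) Equivalents: 55,570 g ÷ 50 g/eq = 1111 eq.
(b) Each mole of Na₂CO₃ supplies 2 eq, so 1111 / 2 = 555.7 mol.
(b) Mass: 555.7 mol × 106 g/mol = 58,900 g.

(a) 7.22 kg; (b) 58.9 kg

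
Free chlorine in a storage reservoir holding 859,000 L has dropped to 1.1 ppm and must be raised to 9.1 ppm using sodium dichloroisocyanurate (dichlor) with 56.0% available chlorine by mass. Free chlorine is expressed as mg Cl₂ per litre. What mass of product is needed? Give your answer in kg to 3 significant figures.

12.3 kg

Chlorine deficit: 9.1 − 1.1 = 8 ppm = 8 mg/L as Cl₂.
Cl₂ equivalent needed: 8 mg/L × 859,000 L = 6,872,000 mg = 6872 g.
Product at 56.0% available chlorine: 6872 / 0.56 = 12,270 g.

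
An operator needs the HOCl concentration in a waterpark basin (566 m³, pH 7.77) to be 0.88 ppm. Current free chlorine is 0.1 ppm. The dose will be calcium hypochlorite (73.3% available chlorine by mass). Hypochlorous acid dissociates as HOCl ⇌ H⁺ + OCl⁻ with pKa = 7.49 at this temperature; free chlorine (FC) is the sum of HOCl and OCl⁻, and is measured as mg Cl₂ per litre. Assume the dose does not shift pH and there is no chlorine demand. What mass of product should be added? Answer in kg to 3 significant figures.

1.90 kg

Volume: 566 m³ = 566,000 L.
[OCl⁻]/[HOCl] = 10^(pH − pKa) = 10^(7.77 − 7.49) = 1.905; fraction as HOCl = 1/(1 + 1.905) = 0.3442.
Free chlorine required for 0.88 ppm HOCl: 0.88 / 0.3442 = 2.557 ppm.
FC to add: 2.557 − 0.1 = 2.457 mg/L as Cl₂.
Cl₂ equivalent: 2.457 mg/L × 566,000 L = 1391 g.
Product at 73.3% available Cl: 1391 / 0.733 = 1897 g.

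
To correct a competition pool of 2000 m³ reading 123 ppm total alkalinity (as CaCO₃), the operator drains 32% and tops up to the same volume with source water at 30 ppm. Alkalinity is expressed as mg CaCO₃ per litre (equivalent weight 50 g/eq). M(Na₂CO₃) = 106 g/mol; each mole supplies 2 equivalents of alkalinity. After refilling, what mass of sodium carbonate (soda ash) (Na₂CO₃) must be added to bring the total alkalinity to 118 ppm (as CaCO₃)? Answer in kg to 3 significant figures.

Volume: 2000 m³ = 2,000,000 L.
After draining 32% and refilling: 123 × 0.68 + 30 × 0.32 = 93.24 ppm.
Deficit to target: 118 − 93.24 = 24.76 mg/L.
As CaCO₃: 24.76 mg/L × 2,000,000 L = 49,520 g; ÷ 50 g/eq ÷ 2 = 495.2 mol Na₂CO₃.
Mass: 495.2 × 106 = 52,490 g.

52.5 kg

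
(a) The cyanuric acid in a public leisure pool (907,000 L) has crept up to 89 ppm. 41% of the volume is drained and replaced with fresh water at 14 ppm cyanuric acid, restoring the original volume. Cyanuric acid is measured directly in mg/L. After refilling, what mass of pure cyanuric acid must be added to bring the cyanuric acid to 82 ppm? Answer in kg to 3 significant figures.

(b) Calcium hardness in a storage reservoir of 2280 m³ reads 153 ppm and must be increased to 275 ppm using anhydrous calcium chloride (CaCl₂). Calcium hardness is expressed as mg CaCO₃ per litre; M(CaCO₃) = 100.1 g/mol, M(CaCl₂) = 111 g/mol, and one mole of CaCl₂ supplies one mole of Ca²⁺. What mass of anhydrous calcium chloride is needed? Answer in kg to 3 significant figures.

(a) 21.5 kg; (b) 308 kg

(a) After draining 41% and refilling: 89 × 0.59 + 14 × 0.41 = 58.25 ppm.
(a) Deficit to target: 82 − 58.25 = 23.75 mg/L.
(a) Mass: 23.75 mg/L × 907,000 L = 21,540 g cyanuric acid.

(b) Volume: 2280 m³ = 2,280,000 L.
(b) Hardness to add: (275 − 153) = 122 mg/L as CaCO₃ × 2,280,000 L = 278,200 g as CaCO₃.
(b) Moles of Ca²⁺ (1 mol Ca²⁺ ≡ 1 mol CaCO₃): 278,200 / 100.1 g/mol = 2779 mol.
(b) Mass of CaCl₂: 2779 × 111 = 308,400 g.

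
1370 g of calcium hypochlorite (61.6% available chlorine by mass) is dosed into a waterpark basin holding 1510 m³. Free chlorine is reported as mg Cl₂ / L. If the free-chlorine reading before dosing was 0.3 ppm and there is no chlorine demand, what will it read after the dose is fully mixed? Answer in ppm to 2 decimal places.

Volume: 1510 m³ = 1,510,000 L.
Available chlorine delivered: 1370 g × 0.616 = 843.9 g as Cl₂.
Concentration rise: 843.9 g / 1,510,000 L = 0.5589 mg/L = 0.56 ppm.
Final FC: 0.3 + 0.56 = 0.86 ppm.

0.86 ppm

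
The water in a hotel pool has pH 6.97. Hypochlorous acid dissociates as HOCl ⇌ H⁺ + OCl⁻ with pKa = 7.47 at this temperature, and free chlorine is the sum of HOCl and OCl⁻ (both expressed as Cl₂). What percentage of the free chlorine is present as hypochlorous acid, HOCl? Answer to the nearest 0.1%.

[OCl⁻]/[HOCl] = 10^(pH − pKa) = 10^(6.97 − 7.47) = 10^-0.50 = 0.3162.
Fraction as HOCl = 1 / (1 + 0.3162) = 0.7597.

76.0%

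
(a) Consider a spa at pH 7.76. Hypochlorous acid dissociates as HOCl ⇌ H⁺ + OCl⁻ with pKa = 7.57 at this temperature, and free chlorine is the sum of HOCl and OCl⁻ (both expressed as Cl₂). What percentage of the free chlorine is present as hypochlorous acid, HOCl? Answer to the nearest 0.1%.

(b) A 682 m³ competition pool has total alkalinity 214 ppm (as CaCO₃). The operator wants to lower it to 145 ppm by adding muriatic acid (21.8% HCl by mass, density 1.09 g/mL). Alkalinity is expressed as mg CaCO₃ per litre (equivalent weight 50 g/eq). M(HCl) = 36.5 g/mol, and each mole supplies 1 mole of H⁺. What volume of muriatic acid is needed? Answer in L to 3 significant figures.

(a) [OCl⁻]/[HOCl] = 10^(pH − pKa) = 10^(7.76 − 7.57) = 10^0.19 = 1.549.
(a) Fraction as HOCl = 1 / (1 + 1.549) = 0.3923.

(b) Volume: 682 m³ = 682,000 L.
(b) Alkalinity to neutralize: (214 − 145) = 69 mg/L as CaCO₃ × 682,000 L = 47,060 g as CaCO₃.
(b) Equivalents of H⁺ required: 47,060 ÷ 50 g/eq = 941.2 eq = 941.2 mol HCl.
(b) Mass of HCl: 941.2 × 36.5 = 34,350 g.
(b) Mass of 21.8% solution: 34,350 / 0.218 = 157,600 g.
(b) Volume: 157,600 g ÷ 1.09 g/mL = 144,600 mL.

(a) 39.2%; (b) 145 L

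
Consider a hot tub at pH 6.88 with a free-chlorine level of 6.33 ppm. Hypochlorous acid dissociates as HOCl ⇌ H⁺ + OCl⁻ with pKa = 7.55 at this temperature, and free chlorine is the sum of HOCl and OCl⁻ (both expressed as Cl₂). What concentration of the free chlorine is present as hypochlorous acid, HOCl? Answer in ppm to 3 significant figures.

5.22 ppm

[OCl⁻]/[HOCl] = 10^(pH − pKa) = 10^(6.88 − 7.55) = 10^-0.67 = 0.2138.
Fraction as HOCl = 1 / (1 + 0.2138) = 0.8239.
HOCl = 0.8239 × 6.33 ppm = 5.215 ppm.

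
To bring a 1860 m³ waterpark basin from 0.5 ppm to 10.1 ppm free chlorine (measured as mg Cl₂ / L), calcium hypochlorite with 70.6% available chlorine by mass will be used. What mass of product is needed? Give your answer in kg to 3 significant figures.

Volume: 1860 m³ = 1,860,000 L.
Chlorine deficit: 10.1 − 0.5 = 9.6 ppm = 9.6 mg/L as Cl₂.
Cl₂ equivalent needed: 9.6 mg/L × 1,860,000 L = 17,860,000 mg = 17,860 g.
Product at 70.6% available chlorine: 17,860 / 0.706 = 25,290 g.

25.3 kg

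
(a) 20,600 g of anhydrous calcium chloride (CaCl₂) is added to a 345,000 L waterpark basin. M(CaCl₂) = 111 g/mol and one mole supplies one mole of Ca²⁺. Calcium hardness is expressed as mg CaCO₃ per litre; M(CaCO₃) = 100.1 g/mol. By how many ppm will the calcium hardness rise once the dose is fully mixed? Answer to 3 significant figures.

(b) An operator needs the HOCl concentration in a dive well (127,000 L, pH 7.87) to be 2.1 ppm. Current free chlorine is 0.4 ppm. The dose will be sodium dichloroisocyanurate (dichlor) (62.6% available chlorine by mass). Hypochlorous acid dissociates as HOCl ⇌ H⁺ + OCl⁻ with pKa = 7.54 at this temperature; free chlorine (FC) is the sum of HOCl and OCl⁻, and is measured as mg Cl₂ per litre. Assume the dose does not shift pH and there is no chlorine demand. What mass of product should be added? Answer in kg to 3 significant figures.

(a) Moles of Ca²⁺: 20,600 g ÷ 111 g/mol = 185.6 mol.
(a) As CaCO₃: 185.6 mol × 100.1 g/mol = 18,580 g.
(a) Rise: 18,580 g / 345,000 L × 1000 = 53.85 mg/L.

(b) [OCl⁻]/[HOCl] = 10^(pH − pKa) = 10^(7.87 − 7.54) = 2.138; fraction as HOCl = 1/(1 + 2.138) = 0.3187.
(b) Free chlorine required for 2.1 ppm HOCl: 2.1 / 0.3187 = 6.59 ppm.
(b) FC to add: 6.59 − 0.4 = 6.19 mg/L as Cl₂.
(b) Cl₂ equivalent: 6.19 mg/L × 127,000 L = 786.1 g.
(b) Product at 62.6% available Cl: 786.1 / 0.626 = 1256 g.

(a) 53.8 ppm; (b) 1.26 kg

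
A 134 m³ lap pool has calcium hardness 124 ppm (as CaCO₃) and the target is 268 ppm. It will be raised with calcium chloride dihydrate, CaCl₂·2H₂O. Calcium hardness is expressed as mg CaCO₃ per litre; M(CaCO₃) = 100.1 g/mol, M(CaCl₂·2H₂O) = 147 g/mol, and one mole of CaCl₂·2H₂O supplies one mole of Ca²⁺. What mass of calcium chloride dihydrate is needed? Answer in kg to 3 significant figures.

28.3 kg

Volume: 134 m³ = 134,000 L.
Hardness to add: (268 − 124) = 144 mg/L as CaCO₃ × 134,000 L = 19,300 g as CaCO₃.
Moles of Ca²⁺ (1 mol Ca²⁺ ≡ 1 mol CaCO₃): 19,300 / 100.1 g/mol = 192.8 mol.
Mass of CaCl₂·2H₂O: 192.8 × 147 = 28,340 g.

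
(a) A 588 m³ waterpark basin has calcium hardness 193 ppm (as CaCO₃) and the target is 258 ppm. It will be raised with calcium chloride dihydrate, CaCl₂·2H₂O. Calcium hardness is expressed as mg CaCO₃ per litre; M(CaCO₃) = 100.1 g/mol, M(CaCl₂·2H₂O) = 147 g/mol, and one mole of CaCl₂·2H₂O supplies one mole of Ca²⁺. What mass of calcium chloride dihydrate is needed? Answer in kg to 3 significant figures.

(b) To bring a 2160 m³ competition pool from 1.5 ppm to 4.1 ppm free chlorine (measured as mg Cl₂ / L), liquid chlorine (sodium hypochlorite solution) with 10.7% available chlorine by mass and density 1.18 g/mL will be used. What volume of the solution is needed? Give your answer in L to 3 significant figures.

(a) 56.1 kg; (b) 44.5 L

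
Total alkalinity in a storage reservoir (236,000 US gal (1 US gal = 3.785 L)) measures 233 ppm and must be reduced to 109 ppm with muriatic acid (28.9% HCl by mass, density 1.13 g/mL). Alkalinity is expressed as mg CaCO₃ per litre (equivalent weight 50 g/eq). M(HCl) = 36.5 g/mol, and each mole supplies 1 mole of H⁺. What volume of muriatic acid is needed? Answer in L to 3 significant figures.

Volume: 236,000 US gal × 3.785 L/gal = 893,260 L.
Alkalinity to neutralize: (233 − 109) = 124 mg/L as CaCO₃ × 893,260 L = 110,800 g as CaCO₃.
Equivalents of H⁺ required: 110,800 ÷ 50 g/eq = 2215 eq = 2215 mol HCl.
Mass of HCl: 2215 × 36.5 = 80,860 g.
Mass of 28.9% solution: 80,860 / 0.289 = 279,800 g.
Volume: 279,800 g ÷ 1.13 g/mL = 247,600 mL.

248 L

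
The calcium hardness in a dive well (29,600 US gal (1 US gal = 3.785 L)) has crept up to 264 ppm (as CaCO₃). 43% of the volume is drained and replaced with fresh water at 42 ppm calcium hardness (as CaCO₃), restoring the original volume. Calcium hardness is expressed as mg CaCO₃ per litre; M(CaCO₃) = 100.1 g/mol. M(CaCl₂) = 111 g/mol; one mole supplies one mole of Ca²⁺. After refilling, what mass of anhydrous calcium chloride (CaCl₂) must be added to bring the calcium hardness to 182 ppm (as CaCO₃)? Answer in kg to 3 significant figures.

1.67 kg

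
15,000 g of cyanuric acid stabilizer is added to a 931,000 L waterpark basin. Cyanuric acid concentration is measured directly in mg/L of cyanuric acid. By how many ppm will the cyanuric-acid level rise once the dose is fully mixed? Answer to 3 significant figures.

Rise: 15,000 g / 931,000 L × 1000 = 16.11 mg/L.

16.1 ppm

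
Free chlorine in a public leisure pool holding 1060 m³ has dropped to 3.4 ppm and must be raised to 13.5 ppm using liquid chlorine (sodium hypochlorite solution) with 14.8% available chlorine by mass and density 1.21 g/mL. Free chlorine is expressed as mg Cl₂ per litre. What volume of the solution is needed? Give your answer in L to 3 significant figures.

59.8 L

Volume: 1060 m³ = 1,060,000 L.
Chlorine deficit: 13.5 − 3.4 = 10.1 ppm = 10.1 mg/L as Cl₂.
Cl₂ equivalent needed: 10.1 mg/L × 1,060,000 L = 10,710,000 mg = 10,710 g.
Product at 14.8% available chlorine: 10,710 / 0.148 = 72,340 g.
Volume at density 1.21 g/mL: 72,340 g ÷ 1.21 g/mL = 59,780 mL.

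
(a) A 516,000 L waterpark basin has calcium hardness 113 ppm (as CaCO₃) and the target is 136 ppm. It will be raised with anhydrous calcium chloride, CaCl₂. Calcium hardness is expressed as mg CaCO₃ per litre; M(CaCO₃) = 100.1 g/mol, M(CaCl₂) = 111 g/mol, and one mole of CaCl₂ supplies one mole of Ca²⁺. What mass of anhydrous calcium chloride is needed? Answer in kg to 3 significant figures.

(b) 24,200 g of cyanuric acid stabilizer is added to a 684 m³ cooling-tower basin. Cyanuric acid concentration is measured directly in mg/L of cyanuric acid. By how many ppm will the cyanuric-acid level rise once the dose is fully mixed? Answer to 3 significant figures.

(a) Hardness to add: (136 − 113) = 23 mg/L as CaCO₃ × 516,000 L = 11,870 g as CaCO₃.
(a) Moles of Ca²⁺ (1 mol Ca²⁺ ≡ 1 mol CaCO₃): 11,870 / 100.1 g/mol = 118.6 mol.
(a) Mass of CaCl₂: 118.6 × 111 = 13,160 g.

(b) Volume: 684 m³ = 684,000 L.
(b) Rise: 24,200 g / 684,000 L × 1000 = 35.38 mg/L.

(a) 13.2 kg; (b) 35.4 ppm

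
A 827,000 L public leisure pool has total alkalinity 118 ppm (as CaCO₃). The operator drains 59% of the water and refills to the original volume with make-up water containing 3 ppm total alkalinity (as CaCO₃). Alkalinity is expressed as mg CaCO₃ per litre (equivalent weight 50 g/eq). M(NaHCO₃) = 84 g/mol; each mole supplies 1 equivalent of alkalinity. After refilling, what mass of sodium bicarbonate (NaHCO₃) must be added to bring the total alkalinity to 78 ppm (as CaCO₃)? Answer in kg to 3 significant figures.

After draining 59% and refilling: 118 × 0.41 + 3 × 0.59 = 50.15 ppm.
Deficit to target: 78 − 50.15 = 27.85 mg/L.
As CaCO₃: 27.85 mg/L × 827,000 L = 23,030 g; ÷ 50 g/eq ÷ 1 = 460.6 mol NaHCO₃.
Mass: 460.6 × 84 = 38,690 g.

38.7 kg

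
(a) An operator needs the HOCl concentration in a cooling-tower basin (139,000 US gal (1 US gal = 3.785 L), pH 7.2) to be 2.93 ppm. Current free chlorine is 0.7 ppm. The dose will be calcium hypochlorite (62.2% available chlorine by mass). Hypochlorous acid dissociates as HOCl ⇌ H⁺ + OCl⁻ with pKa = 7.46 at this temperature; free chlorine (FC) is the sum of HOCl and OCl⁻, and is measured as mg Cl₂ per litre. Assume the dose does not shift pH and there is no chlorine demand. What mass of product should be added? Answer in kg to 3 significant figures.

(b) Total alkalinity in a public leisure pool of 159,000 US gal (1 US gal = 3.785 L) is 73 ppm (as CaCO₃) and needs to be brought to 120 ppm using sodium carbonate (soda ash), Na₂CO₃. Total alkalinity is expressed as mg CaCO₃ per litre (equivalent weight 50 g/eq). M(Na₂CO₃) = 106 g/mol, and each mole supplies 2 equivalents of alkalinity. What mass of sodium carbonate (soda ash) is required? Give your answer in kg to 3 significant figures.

(a) Volume: 139,000 US gal × 3.785 L/gal = 526,115 L.
(a) [OCl⁻]/[HOCl] = 10^(pH − pKa) = 10^(7.2 − 7.46) = 0.5495; fraction as HOCl = 1/(1 + 0.5495) = 0.6454.
(a) Free chlorine required for 2.93 ppm HOCl: 2.93 / 0.6454 = 4.54 ppm.
(a) FC to add: 4.54 − 0.7 = 3.84 mg/L as Cl₂.
(a) Cl₂ equivalent: 3.84 mg/L × 526,115 L = 2020 g.
(a) Product at 62.2% available Cl: 2020 / 0.622 = 3248 g.

(b) Volume: 159,000 US gal × 3.785 L/gal = 601,815 L.
(b) Alkalinity to add: (120 − 73) = 47 mg/L as CaCO₃ × 601,815 L = 28,290 g as CaCO₃.
(b) Equivalents: 28,290 g ÷ 50 g/eq = 565.7 eq.
(b) Each mole of Na₂CO₃ supplies 2 eq, so 565.7 / 2 = 282.9 mol.
(b) Mass: 282.9 mol × 106 g/mol = 29,980 g.

(a) 3.25 kg; (b) 30.0 kg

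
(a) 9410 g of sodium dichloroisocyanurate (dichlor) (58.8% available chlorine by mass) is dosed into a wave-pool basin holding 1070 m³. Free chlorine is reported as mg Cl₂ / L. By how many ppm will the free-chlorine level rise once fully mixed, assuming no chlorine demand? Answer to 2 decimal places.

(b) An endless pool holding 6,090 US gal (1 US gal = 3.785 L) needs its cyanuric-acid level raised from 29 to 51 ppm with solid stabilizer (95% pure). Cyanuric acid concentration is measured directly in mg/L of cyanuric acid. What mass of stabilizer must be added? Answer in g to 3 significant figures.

(a) Volume: 1070 m³ = 1,070,000 L.
(a) Available chlorine delivered: 9410 g × 0.588 = 5533 g as Cl₂.
(a) Concentration rise: 5533 g / 1,070,000 L = 5.171 mg/L = 5.17 ppm.

(b) Volume: 6,090 US gal × 3.785 L/gal = 23,051 L.
(b) CYA to add: (51 − 29) = 22 mg/L × 23,051 L = 507.1 g cyanuric acid.
(b) At 95% purity: 507.1 / 0.95 = 533.8 g product.

(a) 5.17 ppm; (b) 534 g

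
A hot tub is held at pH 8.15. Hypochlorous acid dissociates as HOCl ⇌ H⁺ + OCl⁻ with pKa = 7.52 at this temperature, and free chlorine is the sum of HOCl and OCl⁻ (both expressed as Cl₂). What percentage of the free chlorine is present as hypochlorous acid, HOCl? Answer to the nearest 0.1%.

[OCl⁻]/[HOCl] = 10^(pH − pKa) = 10^(8.15 − 7.52) = 10^0.63 = 4.266.
Fraction as HOCl = 1 / (1 + 4.266) = 0.1899.

19.0%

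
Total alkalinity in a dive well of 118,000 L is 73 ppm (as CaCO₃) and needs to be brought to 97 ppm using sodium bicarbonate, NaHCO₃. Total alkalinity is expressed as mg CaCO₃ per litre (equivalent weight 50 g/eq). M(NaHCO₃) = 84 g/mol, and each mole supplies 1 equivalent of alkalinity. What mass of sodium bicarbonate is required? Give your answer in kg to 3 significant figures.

4.76 kg

Alkalinity to add: (97 − 73) = 24 mg/L as CaCO₃ × 118,000 L = 2832 g as CaCO₃.
Equivalents: 2832 g ÷ 50 g/eq = 56.64 eq.
NaHCO₃ supplies 1 eq per mole → 56.64 mol.
Mass: 56.64 mol × 84 g/mol = 4758 g.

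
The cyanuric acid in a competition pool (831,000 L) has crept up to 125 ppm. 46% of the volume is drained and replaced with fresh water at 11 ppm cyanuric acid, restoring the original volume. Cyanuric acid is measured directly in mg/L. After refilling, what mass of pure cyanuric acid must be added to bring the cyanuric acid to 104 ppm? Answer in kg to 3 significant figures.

26.1 kg

After draining 46% and refilling: 125 × 0.54 + 11 × 0.46 = 72.56 ppm.
Deficit to target: 104 − 72.56 = 31.44 mg/L.
Mass: 31.44 mg/L × 831,000 L = 26,130 g cyanuric acid.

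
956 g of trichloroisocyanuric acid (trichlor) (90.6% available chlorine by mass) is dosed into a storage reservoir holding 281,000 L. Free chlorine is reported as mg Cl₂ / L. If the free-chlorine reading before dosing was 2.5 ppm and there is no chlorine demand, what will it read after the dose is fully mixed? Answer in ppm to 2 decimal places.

Available chlorine delivered: 956 g × 0.906 = 866.1 g as Cl₂.
Concentration rise: 866.1 g / 281,000 L = 3.082 mg/L = 3.08 ppm.
Final FC: 2.5 + 3.08 = 5.58 ppm.

5.58 ppm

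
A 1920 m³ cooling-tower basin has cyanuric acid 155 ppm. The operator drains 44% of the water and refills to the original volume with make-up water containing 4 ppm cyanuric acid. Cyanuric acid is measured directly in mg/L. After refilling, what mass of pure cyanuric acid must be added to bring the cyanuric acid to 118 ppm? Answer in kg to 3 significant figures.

56.5 kg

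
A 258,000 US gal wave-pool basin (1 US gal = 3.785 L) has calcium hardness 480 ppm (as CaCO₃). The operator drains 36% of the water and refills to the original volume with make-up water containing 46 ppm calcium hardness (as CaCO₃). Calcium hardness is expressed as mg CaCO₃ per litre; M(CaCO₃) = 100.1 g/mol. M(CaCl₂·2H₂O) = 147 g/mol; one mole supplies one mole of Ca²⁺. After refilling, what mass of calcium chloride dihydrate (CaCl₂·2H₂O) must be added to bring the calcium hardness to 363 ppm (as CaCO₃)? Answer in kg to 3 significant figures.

56.3 kg

Volume: 258,000 US gal × 3.785 L/gal = 976,530 L.
After draining 36% and refilling: 480 × 0.64 + 46 × 0.36 = 323.76 ppm.
Deficit to target: 363 − 323.76 = 39.24 mg/L.
As CaCO₃: 39.24 mg/L × 976,530 L = 38,320 g; ÷ 100.1 = 382.8 mol Ca²⁺.
Mass: 382.8 × 147 = 56,270 g.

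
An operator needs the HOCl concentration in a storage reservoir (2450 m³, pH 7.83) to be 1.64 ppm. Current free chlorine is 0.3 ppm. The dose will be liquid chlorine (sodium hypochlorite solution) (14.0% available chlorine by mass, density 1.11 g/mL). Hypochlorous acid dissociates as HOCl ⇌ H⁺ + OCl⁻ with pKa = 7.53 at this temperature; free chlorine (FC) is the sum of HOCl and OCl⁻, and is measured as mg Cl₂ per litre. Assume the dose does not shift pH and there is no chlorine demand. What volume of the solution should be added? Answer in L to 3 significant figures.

Volume: 2450 m³ = 2,450,000 L.
[OCl⁻]/[HOCl] = 10^(pH − pKa) = 10^(7.83 − 7.53) = 1.995; fraction as HOCl = 1/(1 + 1.995) = 0.3339.
Free chlorine required for 1.64 ppm HOCl: 1.64 / 0.3339 = 4.912 ppm.
FC to add: 4.912 − 0.3 = 4.612 mg/L as Cl₂.
Cl₂ equivalent: 4.612 mg/L × 2,450,000 L = 11,300 g.
Product at 14.0% available Cl: 11,300 / 0.14 = 80,710 g.
Volume: 80,710 g ÷ 1.11 g/mL = 72,720 mL.

72.7 L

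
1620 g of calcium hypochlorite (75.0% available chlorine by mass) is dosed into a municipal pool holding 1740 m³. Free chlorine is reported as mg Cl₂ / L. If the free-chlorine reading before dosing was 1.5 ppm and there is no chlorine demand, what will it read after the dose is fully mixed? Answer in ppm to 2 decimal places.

2.20 ppm

Volume: 1740 m³ = 1,740,000 L.
Available chlorine delivered: 1620 g × 0.75 = 1215 g as Cl₂.
Concentration rise: 1215 g / 1,740,000 L = 0.6983 mg/L = 0.70 ppm.
Final FC: 1.5 + 0.70 = 2.20 ppm.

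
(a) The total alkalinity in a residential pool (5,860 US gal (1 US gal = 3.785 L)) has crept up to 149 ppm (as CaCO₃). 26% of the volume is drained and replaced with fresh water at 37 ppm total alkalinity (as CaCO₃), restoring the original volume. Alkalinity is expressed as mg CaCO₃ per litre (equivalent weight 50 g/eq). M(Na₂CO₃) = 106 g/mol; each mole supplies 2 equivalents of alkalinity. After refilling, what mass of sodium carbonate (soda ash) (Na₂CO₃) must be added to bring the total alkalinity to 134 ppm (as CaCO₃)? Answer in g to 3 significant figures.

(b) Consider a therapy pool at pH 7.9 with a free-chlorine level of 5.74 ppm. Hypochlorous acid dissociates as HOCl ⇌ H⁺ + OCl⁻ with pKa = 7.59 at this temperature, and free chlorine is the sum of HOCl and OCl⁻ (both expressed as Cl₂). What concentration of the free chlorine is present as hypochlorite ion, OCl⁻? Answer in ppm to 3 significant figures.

(a) 332 g; (b) 3.85 ppm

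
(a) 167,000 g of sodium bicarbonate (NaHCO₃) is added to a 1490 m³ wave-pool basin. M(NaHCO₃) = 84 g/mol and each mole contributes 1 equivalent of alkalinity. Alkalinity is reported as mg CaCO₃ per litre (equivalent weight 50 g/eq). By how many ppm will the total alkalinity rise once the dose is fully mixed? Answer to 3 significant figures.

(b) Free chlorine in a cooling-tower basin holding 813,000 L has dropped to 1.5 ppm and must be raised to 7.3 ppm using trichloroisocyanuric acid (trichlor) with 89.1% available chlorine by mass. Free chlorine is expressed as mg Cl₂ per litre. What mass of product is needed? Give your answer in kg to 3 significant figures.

(a) 66.7 ppm; (b) 5.29 kg

(a) Volume: 1490 m³ = 1,490,000 L.
(a) Moles of NaHCO₃: 167,000 g ÷ 84 g/mol = 1988 mol → 1988 eq of alkalinity.
(a) As CaCO₃: 1988 eq × 50 g/eq = 99,400 g.
(a) Rise: 99,400 g / 1,490,000 L × 1000 = 66.71 mg/L.

(b) Chlorine deficit: 7.3 − 1.5 = 5.8 ppm = 5.8 mg/L as Cl₂.
(b) Cl₂ equivalent needed: 5.8 mg/L × 813,000 L = 4,715,000 mg = 4715 g.
(b) Product at 89.1% available chlorine: 4715 / 0.891 = 5292 g.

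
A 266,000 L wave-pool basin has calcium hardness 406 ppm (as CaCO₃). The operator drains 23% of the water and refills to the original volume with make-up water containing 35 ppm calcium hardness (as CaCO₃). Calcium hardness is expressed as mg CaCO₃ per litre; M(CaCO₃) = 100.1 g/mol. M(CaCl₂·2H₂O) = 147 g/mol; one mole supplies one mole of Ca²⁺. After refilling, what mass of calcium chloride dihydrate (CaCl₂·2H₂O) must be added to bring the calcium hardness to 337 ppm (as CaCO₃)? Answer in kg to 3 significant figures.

After draining 23% and refilling: 406 × 0.77 + 35 × 0.23 = 320.67 ppm.
Deficit to target: 337 − 320.67 = 16.33 mg/L.
As CaCO₃: 16.33 mg/L × 266,000 L = 4344 g; ÷ 100.1 = 43.39 mol Ca²⁺.
Mass: 43.39 × 147 = 6379 g.

6.38 kg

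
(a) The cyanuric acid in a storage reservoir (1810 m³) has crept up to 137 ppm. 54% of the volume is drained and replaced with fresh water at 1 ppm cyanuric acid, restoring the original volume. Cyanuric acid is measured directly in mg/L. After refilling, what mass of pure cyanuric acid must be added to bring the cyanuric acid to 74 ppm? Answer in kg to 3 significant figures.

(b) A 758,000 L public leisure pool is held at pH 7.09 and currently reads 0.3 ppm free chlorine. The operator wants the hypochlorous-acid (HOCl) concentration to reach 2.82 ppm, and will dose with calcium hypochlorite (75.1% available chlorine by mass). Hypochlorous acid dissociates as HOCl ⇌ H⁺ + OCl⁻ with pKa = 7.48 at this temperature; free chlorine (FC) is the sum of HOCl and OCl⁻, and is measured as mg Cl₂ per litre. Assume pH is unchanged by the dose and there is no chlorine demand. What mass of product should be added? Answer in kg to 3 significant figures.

(a) 18.9 kg; (b) 3.70 kg

(a) Volume: 1810 m³ = 1,810,000 L.
(a) After draining 54% and refilling: 137 × 0.46 + 1 × 0.54 = 63.56 ppm.
(a) Deficit to target: 74 − 63.56 = 10.44 mg/L.
(a) Mass: 10.44 mg/L × 1,810,000 L = 18,900 g cyanuric acid.

(b) [OCl⁻]/[HOCl] = 10^(pH − pKa) = 10^(7.09 − 7.48) = 0.4074; fraction as HOCl = 1/(1 + 0.4074) = 0.7105.
(b) Free chlorine required for 2.82 ppm HOCl: 2.82 / 0.7105 = 3.969 ppm.
(b) FC to add: 3.969 − 0.3 = 3.669 mg/L as Cl₂.
(b) Cl₂ equivalent: 3.669 mg/L × 758,000 L = 2781 g.
(b) Product at 75.1% available Cl: 2781 / 0.751 = 3703 g.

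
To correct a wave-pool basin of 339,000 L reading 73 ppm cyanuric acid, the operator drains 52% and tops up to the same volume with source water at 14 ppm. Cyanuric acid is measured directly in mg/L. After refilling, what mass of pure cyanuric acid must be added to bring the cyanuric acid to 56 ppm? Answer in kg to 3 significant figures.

4.64 kg

After draining 52% and refilling: 73 × 0.48 + 14 × 0.52 = 42.32 ppm.
Deficit to target: 56 − 42.32 = 13.68 mg/L.
Mass: 13.68 mg/L × 339,000 L = 4638 g cyanuric acid.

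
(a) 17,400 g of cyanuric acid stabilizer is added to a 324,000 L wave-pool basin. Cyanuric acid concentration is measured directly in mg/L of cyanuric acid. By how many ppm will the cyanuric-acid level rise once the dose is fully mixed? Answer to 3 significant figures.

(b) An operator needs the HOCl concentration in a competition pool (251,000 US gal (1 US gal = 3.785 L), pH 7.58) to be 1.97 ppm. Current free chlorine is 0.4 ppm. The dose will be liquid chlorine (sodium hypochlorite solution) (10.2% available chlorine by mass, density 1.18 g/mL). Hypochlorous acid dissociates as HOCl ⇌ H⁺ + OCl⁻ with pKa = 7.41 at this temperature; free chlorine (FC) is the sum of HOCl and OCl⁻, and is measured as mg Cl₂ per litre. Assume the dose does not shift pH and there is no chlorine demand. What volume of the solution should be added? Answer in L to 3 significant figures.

(a) Rise: 17,400 g / 324,000 L × 1000 = 53.7 mg/L.

(b) Volume: 251,000 US gal × 3.785 L/gal = 950,035 L.
(b) [OCl⁻]/[HOCl] = 10^(pH − pKa) = 10^(7.58 − 7.41) = 1.479; fraction as HOCl = 1/(1 + 1.479) = 0.4034.
(b) Free chlorine required for 1.97 ppm HOCl: 1.97 / 0.4034 = 4.884 ppm.
(b) FC to add: 4.884 − 0.4 = 4.484 mg/L as Cl₂.
(b) Cl₂ equivalent: 4.484 mg/L × 950,035 L = 4260 g.
(b) Product at 10.2% available Cl: 4260 / 0.102 = 41,760 g.
(b) Volume: 41,760 g ÷ 1.18 g/mL = 35,390 mL.

(a) 53.7 ppm; (b) 35.4 L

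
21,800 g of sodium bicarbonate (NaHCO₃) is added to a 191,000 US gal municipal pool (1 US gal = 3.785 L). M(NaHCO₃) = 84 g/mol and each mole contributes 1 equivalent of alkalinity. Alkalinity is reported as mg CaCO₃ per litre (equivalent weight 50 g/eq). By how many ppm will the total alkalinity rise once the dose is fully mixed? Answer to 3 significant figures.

17.9 ppm

Volume: 191,000 US gal × 3.785 L/gal = 722,935 L.
Moles of NaHCO₃: 21,800 g ÷ 84 g/mol = 259.5 mol → 259.5 eq of alkalinity.
As CaCO₃: 259.5 eq × 50 g/eq = 12,980 g.
Rise: 12,980 g / 722,935 L × 1000 = 17.95 mg/L.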